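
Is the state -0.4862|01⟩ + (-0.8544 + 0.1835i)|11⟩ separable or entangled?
Separable

Writing the state as a|00⟩ + b|01⟩ + c|10⟩ + d|11⟩, it is a product state iff ad − bc = 0.
Here (a, b, c, d) = (0, -0.4862, 0, (-0.8544 + 0.1835i)): ad − bc = (0)(-0.8544 + 0.1835i) − (-0.4862)(0) = 0, so the state is separable.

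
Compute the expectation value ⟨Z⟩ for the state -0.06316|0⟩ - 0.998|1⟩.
-0.992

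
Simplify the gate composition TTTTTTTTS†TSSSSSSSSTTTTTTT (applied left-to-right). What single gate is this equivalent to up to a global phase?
S†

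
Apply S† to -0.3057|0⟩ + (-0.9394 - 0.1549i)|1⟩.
-0.3057|0⟩ + (-0.1549 + 0.9394i)|1⟩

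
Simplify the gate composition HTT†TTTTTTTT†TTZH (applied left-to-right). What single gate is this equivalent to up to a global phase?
X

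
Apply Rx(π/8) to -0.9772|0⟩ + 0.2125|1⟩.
(-0.9584 - 0.04146i)|0⟩ + (0.2084 + 0.1906i)|1⟩

Rx(π/8) = [[cos(θ/2), −i·sin(θ/2)], [−i·sin(θ/2), cos(θ/2)]]; θ = π/8, cos(θ/2) ≈ 0.980785, sin(θ/2) ≈ 0.19509.
With a = amp(|0⟩) = -0.9772 and b = amp(|1⟩) = 0.2125:
new amp(|0⟩) = (0.980785)·a + (-0.19509i)·b = (-0.9584 - 0.04146i)
new amp(|1⟩) = (-0.19509i)·a + (0.980785)·b = (0.2084 + 0.1906i)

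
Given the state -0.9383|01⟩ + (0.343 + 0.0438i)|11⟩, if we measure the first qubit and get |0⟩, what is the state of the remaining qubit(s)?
-|1⟩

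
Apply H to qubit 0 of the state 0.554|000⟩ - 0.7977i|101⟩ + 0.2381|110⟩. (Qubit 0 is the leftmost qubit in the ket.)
0.3917|000⟩ - 0.5641i|001⟩ + 0.1684|010⟩ + 0.3917|100⟩ + 0.5641i|101⟩ - 0.1684|110⟩

H on qubit 0 mixes each pair of kets that differ only in qubit 0: amplitudes (a, b) of (|…0…⟩, |…1…⟩) become ((a + b)/√2, (a − b)/√2). Kets absent from the input have amplitude 0.
(|000⟩, |100⟩): (a, b) = (0.554, 0) → (0.3917, 0.3917)
(|001⟩, |101⟩): (a, b) = (0, -0.7977i) → (-0.5641i, 0.5641i)
(|010⟩, |110⟩): (a, b) = (0, 0.2381) → (0.1684, -0.1684)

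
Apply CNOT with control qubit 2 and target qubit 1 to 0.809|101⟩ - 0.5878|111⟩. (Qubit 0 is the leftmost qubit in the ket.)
-0.5878|101⟩ + 0.809|111⟩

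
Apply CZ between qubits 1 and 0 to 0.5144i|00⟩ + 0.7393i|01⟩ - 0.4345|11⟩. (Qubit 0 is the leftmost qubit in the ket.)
0.5144i|00⟩ + 0.7393i|01⟩ + 0.4345|11⟩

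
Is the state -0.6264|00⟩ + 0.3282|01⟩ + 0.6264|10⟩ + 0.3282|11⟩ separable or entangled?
Entangled

Writing the state as a|00⟩ + b|01⟩ + c|10⟩ + d|11⟩, it is a product state iff ad − bc = 0.
Here (a, b, c, d) = (-0.6264, 0.3282, 0.6264, 0.3282): ad − bc = (-0.6264)(0.3282) − (0.3282)(0.6264) = -0.4112 ≠ 0, so the state is entangled.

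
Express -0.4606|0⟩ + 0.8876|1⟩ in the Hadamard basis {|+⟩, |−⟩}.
0.3019|+⟩ - 0.9533|−⟩

With |ψ⟩ = α|0⟩ + β|1⟩, the Hadamard-basis coefficients are ⟨+|ψ⟩ = (α + β)/√2 and ⟨−|ψ⟩ = (α − β)/√2.
Here α = -0.4606, β = 0.8876: (α + β)/√2 = 0.3019, (α − β)/√2 = -0.9533.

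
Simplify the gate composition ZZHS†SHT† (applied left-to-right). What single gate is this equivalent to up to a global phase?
T†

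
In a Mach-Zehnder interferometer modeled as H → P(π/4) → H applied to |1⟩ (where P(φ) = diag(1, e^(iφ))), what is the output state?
(0.1464 - (1/√8)i)|0⟩ + (0.8536 + (1/√8)i)|1⟩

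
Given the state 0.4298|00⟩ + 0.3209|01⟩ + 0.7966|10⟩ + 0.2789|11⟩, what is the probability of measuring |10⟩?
0.6346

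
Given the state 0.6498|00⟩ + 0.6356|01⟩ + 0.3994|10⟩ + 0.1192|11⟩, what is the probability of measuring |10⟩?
0.1595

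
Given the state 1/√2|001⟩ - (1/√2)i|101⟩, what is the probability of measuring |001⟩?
1/2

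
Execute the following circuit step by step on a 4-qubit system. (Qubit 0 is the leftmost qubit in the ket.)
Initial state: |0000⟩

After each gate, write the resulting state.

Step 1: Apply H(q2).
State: 1/√2|0000⟩ + 1/√2|0010⟩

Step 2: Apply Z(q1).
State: 1/√2|0000⟩ + 1/√2|0010⟩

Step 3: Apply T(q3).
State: 1/√2|0000⟩ + 1/√2|0010⟩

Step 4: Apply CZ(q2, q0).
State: 1/√2|0000⟩ + 1/√2|0010⟩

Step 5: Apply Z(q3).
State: 1/√2|0000⟩ + 1/√2|0010⟩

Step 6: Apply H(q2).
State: |0000⟩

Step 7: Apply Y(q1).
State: i|0100⟩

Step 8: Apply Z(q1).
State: -i|0100⟩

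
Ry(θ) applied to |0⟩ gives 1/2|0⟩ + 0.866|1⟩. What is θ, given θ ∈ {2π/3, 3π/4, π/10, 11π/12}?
2π/3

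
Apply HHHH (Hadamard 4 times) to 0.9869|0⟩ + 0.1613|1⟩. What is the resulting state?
0.9869|0⟩ + 0.1613|1⟩

H² = I, so an even number of Hadamards cancels: H^4 = I and the state is unchanged.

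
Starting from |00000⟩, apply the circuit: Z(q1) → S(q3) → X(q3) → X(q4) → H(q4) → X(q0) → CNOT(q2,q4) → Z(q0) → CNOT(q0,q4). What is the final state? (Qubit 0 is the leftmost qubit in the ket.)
1/√2|10010⟩ - 1/√2|10011⟩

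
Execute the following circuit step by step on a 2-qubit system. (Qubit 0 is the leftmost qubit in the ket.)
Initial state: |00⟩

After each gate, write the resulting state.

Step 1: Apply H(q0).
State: 1/√2|00⟩ + 1/√2|10⟩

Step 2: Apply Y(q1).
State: (1/√2)i|01⟩ + (1/√2)i|11⟩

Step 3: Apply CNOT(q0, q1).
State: (1/√2)i|01⟩ + (1/√2)i|10⟩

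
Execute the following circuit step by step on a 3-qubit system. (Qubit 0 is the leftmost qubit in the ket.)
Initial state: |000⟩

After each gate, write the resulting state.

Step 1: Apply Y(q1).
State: i|010⟩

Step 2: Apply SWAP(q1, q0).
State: i|100⟩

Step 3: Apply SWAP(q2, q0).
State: i|001⟩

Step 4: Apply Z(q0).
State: i|001⟩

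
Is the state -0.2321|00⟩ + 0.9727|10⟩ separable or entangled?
Separable

Writing the state as a|00⟩ + b|01⟩ + c|10⟩ + d|11⟩, it is a product state iff ad − bc = 0.
Here (a, b, c, d) = (-0.2321, 0, 0.9727, 0): ad − bc = (-0.2321)(0) − (0)(0.9727) = 0, so the state is separable.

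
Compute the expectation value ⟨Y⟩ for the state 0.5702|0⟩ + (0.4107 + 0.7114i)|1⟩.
0.8113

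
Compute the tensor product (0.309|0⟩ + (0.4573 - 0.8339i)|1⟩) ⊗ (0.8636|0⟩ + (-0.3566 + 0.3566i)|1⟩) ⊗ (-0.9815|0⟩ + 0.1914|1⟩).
-0.2619|000⟩ + 0.05108|001⟩ + (0.1082 - 0.1082i)|010⟩ + (-0.02109 + 0.02109i)|011⟩ + (-0.3876 + 0.7068i)|100⟩ + (0.07559 - 0.1378i)|101⟩ + (-0.1318 - 0.4519i)|110⟩ + (0.0257 + 0.08813i)|111⟩

amp(|b₁b₂…⟩) = product of the factor amplitudes for bits b₁, b₂, …; only kets whose every factor amplitude is nonzero survive.
|000⟩: (0.309)(0.8636)(-0.9815) = -0.2619
|001⟩: (0.309)(0.8636)(0.1914) = 0.05108
|010⟩: (0.309)(-0.3566 + 0.3566i)(-0.9815) = (0.1082 - 0.1082i)
|011⟩: (0.309)(-0.3566 + 0.3566i)(0.1914) = (-0.02109 + 0.02109i)
|100⟩: (0.4573 - 0.8339i)(0.8636)(-0.9815) = (-0.3876 + 0.7068i)
|101⟩: (0.4573 - 0.8339i)(0.8636)(0.1914) = (0.07559 - 0.1378i)
|110⟩: (0.4573 - 0.8339i)(-0.3566 + 0.3566i)(-0.9815) = (-0.1318 - 0.4519i)
|111⟩: (0.4573 - 0.8339i)(-0.3566 + 0.3566i)(0.1914) = (0.0257 + 0.08813i)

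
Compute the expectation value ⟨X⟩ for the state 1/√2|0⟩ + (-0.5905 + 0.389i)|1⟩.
-0.8351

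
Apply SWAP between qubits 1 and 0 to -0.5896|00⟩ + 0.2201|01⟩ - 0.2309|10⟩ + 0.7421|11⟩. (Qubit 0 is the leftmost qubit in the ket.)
-0.5896|00⟩ - 0.2309|01⟩ + 0.2201|10⟩ + 0.7421|11⟩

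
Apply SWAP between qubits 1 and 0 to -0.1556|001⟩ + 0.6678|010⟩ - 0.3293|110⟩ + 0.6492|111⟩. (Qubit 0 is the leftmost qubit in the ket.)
-0.1556|001⟩ + 0.6678|100⟩ - 0.3293|110⟩ + 0.6492|111⟩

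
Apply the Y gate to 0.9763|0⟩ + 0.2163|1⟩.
-0.2163i|0⟩ + 0.9763i|1⟩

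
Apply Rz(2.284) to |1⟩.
(0.4158 + 0.9095i)|1⟩

Rz(2.284) = [[e^(−iθ/2), 0], [0, e^(iθ/2)]] with e^(±iθ/2) = cos(θ/2) ± i·sin(θ/2); θ = 2.284, cos(θ/2) ≈ 0.415776, sin(θ/2) ≈ 0.909467.
With a = amp(|0⟩) = 0 and b = amp(|1⟩) = 1:
new amp(|0⟩) = (0.415776 - 0.909467i)·a = 0
new amp(|1⟩) = (0.415776 + 0.909467i)·b = (0.4158 + 0.9095i)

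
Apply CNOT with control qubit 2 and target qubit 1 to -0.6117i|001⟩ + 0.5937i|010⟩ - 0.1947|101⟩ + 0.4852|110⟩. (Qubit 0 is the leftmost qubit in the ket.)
0.5937i|010⟩ - 0.6117i|011⟩ + 0.4852|110⟩ - 0.1947|111⟩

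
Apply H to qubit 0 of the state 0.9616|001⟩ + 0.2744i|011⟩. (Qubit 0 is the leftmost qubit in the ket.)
0.68|001⟩ + 0.194i|011⟩ + 0.68|101⟩ + 0.194i|111⟩

H on qubit 0 mixes each pair of kets that differ only in qubit 0: amplitudes (a, b) of (|…0…⟩, |…1…⟩) become ((a + b)/√2, (a − b)/√2). Kets absent from the input have amplitude 0.
(|001⟩, |101⟩): (a, b) = (0.9616, 0) → (0.68, 0.68)
(|011⟩, |111⟩): (a, b) = (0.2744i, 0) → (0.194i, 0.194i)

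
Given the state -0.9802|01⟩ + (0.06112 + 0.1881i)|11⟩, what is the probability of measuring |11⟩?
0.03912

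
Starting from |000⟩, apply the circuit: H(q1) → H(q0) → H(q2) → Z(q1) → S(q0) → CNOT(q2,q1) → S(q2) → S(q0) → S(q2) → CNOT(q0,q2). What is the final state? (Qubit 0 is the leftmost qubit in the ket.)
1/√8|000⟩ + 1/√8|001⟩ - 1/√8|010⟩ - 1/√8|011⟩ - 1/√8|100⟩ - 1/√8|101⟩ + 1/√8|110⟩ + 1/√8|111⟩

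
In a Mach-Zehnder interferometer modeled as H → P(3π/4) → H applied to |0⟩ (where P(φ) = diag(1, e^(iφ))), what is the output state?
(0.1464 + (1/√8)i)|0⟩ + (0.8536 - (1/√8)i)|1⟩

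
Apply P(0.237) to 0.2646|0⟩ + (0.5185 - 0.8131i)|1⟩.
0.2646|0⟩ + (0.6949 - 0.6686i)|1⟩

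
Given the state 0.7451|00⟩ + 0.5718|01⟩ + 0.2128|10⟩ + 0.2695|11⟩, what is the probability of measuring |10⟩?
0.04528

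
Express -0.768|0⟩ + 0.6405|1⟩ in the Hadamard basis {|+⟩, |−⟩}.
-0.09016|+⟩ - 0.996|−⟩

With |ψ⟩ = α|0⟩ + β|1⟩, the Hadamard-basis coefficients are ⟨+|ψ⟩ = (α + β)/√2 and ⟨−|ψ⟩ = (α − β)/√2.
Here α = -0.768, β = 0.6405: (α + β)/√2 = -0.09016, (α − β)/√2 = -0.996.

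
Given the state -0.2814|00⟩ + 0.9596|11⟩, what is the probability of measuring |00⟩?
0.07919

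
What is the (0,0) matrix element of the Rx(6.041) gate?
-0.9927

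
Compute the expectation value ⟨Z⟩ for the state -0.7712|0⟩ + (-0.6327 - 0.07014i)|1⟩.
0.1895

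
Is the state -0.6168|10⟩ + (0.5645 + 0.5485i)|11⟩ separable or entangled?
Separable

Writing the state as a|00⟩ + b|01⟩ + c|10⟩ + d|11⟩, it is a product state iff ad − bc = 0.
Here (a, b, c, d) = (0, 0, -0.6168, (0.5645 + 0.5485i)): ad − bc = (0)(0.5645 + 0.5485i) − (0)(-0.6168) = 0, so the state is separable.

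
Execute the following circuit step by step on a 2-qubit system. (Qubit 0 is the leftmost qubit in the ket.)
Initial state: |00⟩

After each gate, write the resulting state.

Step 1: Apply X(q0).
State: |10⟩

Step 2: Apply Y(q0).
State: -i|00⟩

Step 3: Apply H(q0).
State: -(1/√2)i|00⟩ - (1/√2)i|10⟩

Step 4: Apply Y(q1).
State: 1/√2|01⟩ + 1/√2|11⟩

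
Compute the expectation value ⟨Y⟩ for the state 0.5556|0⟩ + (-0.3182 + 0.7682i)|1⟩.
0.8536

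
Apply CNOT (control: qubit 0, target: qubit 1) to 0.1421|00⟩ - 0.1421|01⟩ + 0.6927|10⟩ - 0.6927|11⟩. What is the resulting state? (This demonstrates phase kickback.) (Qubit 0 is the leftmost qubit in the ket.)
0.1421|00⟩ - 0.1421|01⟩ - 0.6927|10⟩ + 0.6927|11⟩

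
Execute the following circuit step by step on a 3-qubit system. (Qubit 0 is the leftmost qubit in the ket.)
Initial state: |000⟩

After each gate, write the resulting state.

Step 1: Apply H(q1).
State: 1/√2|000⟩ + 1/√2|010⟩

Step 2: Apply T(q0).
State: 1/√2|000⟩ + 1/√2|010⟩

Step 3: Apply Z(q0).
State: 1/√2|000⟩ + 1/√2|010⟩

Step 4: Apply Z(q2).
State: 1/√2|000⟩ + 1/√2|010⟩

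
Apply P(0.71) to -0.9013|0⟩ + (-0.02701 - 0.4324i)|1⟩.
-0.9013|0⟩ + (0.2614 - 0.3455i)|1⟩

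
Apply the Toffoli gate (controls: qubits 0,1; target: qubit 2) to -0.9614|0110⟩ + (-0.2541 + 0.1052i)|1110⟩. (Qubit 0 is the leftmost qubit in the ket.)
-0.9614|0110⟩ + (-0.2541 + 0.1052i)|1100⟩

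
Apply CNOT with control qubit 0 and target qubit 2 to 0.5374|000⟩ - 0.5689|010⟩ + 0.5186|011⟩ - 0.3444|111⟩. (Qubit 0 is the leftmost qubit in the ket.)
0.5374|000⟩ - 0.5689|010⟩ + 0.5186|011⟩ - 0.3444|110⟩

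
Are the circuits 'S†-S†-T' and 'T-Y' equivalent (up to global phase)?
No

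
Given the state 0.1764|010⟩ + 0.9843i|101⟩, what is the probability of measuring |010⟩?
0.03112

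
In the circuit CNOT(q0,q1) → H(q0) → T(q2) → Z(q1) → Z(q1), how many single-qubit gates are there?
4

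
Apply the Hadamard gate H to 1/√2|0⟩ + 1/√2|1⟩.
|0⟩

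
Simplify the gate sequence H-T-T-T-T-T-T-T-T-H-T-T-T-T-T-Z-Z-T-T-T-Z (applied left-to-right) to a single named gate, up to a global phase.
Z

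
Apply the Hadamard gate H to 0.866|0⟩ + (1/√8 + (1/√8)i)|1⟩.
(0.8624 + 0.25i)|0⟩ + (0.3624 - 0.25i)|1⟩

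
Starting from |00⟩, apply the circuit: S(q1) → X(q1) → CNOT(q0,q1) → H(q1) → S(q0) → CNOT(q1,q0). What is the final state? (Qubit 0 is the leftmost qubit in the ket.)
1/√2|00⟩ - 1/√2|11⟩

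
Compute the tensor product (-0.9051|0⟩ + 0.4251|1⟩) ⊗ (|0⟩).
-0.9051|00⟩ + 0.4251|10⟩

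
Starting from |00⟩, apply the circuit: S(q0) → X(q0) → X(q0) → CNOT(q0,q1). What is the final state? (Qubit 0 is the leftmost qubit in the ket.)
|00⟩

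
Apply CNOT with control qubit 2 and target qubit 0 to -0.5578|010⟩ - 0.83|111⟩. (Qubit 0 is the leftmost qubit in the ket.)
-0.5578|010⟩ - 0.83|011⟩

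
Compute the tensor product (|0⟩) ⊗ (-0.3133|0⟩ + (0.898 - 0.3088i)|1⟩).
-0.3133|00⟩ + (0.898 - 0.3088i)|01⟩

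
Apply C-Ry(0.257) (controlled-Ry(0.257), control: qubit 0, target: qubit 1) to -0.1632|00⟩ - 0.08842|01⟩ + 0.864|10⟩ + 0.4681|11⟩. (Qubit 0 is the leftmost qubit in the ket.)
-0.1632|00⟩ - 0.08842|01⟩ + 0.7969|10⟩ + 0.575|11⟩

C-Ry(0.257) leaves the control-|0⟩ kets |00⟩, |01⟩ unchanged and applies Ry(0.257) to qubit 1 on the control-|1⟩ pair (|10⟩, |11⟩).
Ry(0.257) = [[cos(θ/2), −sin(θ/2)], [sin(θ/2), cos(θ/2)]]; θ = 0.257, cos(θ/2) ≈ 0.991755, sin(θ/2) ≈ 0.128147.
With a = amp(|10⟩) = 0.864 and b = amp(|11⟩) = 0.4681:
new amp(|10⟩) = (0.991755)·a + (-0.128147)·b = 0.7969
new amp(|11⟩) = (0.128147)·a + (0.991755)·b = 0.575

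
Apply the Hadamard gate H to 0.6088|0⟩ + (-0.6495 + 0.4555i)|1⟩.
(-0.02878 + 0.3221i)|0⟩ + (0.8898 - 0.3221i)|1⟩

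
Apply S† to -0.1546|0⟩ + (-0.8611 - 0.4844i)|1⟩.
-0.1546|0⟩ + (-0.4844 + 0.8611i)|1⟩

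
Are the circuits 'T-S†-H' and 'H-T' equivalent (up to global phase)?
No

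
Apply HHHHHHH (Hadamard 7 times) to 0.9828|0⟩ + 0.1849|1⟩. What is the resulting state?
0.8257|0⟩ + 0.5642|1⟩

H² = I, so H^7 = H: a single Hadamard. With (a, b) = (0.9828, 0.1849), H gives ((a + b)/√2, (a − b)/√2) = (0.8257, 0.5642).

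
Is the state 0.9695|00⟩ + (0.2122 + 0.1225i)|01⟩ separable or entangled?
Separable

Writing the state as a|00⟩ + b|01⟩ + c|10⟩ + d|11⟩, it is a product state iff ad − bc = 0.
Here (a, b, c, d) = (0.9695, (0.2122 + 0.1225i), 0, 0): ad − bc = (0.9695)(0) − (0.2122 + 0.1225i)(0) = 0, so the state is separable.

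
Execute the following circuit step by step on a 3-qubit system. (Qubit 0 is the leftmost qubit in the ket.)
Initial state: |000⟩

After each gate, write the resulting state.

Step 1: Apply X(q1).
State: |010⟩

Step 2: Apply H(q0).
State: 1/√2|010⟩ + 1/√2|110⟩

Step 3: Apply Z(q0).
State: 1/√2|010⟩ - 1/√2|110⟩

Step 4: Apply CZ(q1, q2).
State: 1/√2|010⟩ - 1/√2|110⟩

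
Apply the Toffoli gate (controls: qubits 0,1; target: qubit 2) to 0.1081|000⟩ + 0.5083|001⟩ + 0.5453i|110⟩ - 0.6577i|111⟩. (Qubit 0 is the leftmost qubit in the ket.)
0.1081|000⟩ + 0.5083|001⟩ - 0.6577i|110⟩ + 0.5453i|111⟩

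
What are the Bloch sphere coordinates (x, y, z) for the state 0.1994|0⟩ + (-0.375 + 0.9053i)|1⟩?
(-0.1496, 0.361, -0.9204)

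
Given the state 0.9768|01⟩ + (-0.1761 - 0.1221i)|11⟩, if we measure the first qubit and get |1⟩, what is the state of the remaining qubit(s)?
(-0.8218 - 0.5698i)|1⟩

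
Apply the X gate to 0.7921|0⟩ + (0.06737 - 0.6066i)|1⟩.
(0.06737 - 0.6066i)|0⟩ + 0.7921|1⟩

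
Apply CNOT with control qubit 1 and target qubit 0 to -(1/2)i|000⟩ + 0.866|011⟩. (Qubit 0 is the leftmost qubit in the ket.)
-(1/2)i|000⟩ + 0.866|111⟩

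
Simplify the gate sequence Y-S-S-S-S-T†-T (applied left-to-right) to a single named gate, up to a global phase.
Y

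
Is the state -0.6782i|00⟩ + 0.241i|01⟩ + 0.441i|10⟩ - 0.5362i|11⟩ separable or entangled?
Entangled

Writing the state as a|00⟩ + b|01⟩ + c|10⟩ + d|11⟩, it is a product state iff ad − bc = 0.
Here (a, b, c, d) = (-0.6782i, 0.241i, 0.441i, -0.5362i): ad − bc = (-0.6782i)(-0.5362i) − (0.241i)(0.441i) = -0.2574 ≠ 0, so the state is entangled.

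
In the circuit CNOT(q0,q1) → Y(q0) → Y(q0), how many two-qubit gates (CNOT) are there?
1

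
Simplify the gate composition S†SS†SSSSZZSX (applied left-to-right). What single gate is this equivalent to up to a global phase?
X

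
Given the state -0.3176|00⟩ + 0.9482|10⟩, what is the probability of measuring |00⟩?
0.1009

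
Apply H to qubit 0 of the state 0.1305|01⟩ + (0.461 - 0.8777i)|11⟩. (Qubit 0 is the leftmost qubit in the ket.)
(0.4183 - 0.6206i)|01⟩ + (-0.2337 + 0.6206i)|11⟩

H on qubit 0 mixes each pair of kets that differ only in qubit 0: amplitudes (a, b) of (|…0…⟩, |…1…⟩) become ((a + b)/√2, (a − b)/√2). Kets absent from the input have amplitude 0.
(|01⟩, |11⟩): (a, b) = (0.1305, (0.461 - 0.8777i)) → ((0.4183 - 0.6206i), (-0.2337 + 0.6206i))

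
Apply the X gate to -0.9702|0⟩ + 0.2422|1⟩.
0.2422|0⟩ - 0.9702|1⟩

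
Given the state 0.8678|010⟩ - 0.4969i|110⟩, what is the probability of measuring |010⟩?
0.7531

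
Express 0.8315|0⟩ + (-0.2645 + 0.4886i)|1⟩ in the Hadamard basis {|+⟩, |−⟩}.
(0.4009 + 0.3455i)|+⟩ + (0.775 - 0.3455i)|−⟩

With |ψ⟩ = α|0⟩ + β|1⟩, the Hadamard-basis coefficients are ⟨+|ψ⟩ = (α + β)/√2 and ⟨−|ψ⟩ = (α − β)/√2.
Here α = 0.8315, β = (-0.2645 + 0.4886i): (α + β)/√2 = (0.4009 + 0.3455i), (α − β)/√2 = (0.775 - 0.3455i).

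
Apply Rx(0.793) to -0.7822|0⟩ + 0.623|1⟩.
(-0.7215 - 0.2406i)|0⟩ + (0.5747 + 0.3021i)|1⟩

Rx(0.793) = [[cos(θ/2), −i·sin(θ/2)], [−i·sin(θ/2), cos(θ/2)]]; θ = 0.793, cos(θ/2) ≈ 0.922418, sin(θ/2) ≈ 0.386192.
With a = amp(|0⟩) = -0.7822 and b = amp(|1⟩) = 0.623:
new amp(|0⟩) = (0.922418)·a + (-0.386192i)·b = (-0.7215 - 0.2406i)
new amp(|1⟩) = (-0.386192i)·a + (0.922418)·b = (0.5747 + 0.3021i)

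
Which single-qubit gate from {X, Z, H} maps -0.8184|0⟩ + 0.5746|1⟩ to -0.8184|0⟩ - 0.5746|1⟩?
Z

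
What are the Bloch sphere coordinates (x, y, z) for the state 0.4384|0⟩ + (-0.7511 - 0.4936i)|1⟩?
(-0.6586, -0.4328, -0.6156)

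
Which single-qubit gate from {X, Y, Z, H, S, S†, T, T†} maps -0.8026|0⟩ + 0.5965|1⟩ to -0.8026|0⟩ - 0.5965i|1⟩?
S†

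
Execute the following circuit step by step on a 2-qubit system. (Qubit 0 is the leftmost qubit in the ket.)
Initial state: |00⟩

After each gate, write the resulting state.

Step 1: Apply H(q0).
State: 1/√2|00⟩ + 1/√2|10⟩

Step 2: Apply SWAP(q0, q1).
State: 1/√2|00⟩ + 1/√2|01⟩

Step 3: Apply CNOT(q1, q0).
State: 1/√2|00⟩ + 1/√2|11⟩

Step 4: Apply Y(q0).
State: -(1/√2)i|01⟩ + (1/√2)i|10⟩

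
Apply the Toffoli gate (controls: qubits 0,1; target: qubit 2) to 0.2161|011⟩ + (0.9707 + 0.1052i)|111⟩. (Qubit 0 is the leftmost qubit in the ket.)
0.2161|011⟩ + (0.9707 + 0.1052i)|110⟩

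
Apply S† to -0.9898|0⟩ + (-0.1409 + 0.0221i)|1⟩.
-0.9898|0⟩ + (0.0221 + 0.1409i)|1⟩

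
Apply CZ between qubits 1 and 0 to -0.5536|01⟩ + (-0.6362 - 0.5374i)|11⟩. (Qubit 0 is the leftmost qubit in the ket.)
-0.5536|01⟩ + (0.6362 + 0.5374i)|11⟩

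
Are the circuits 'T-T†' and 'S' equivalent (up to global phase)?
No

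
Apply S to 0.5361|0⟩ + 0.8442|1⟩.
0.5361|0⟩ + 0.8442i|1⟩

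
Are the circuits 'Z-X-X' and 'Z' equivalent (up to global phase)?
Yes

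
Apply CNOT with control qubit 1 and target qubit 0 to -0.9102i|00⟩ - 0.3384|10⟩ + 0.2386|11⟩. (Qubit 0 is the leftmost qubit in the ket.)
-0.9102i|00⟩ + 0.2386|01⟩ - 0.3384|10⟩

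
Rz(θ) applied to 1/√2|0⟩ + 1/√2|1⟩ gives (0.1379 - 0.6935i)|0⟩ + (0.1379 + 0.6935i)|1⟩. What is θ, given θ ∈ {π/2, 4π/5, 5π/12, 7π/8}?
7π/8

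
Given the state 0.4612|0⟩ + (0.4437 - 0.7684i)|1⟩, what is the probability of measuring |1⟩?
0.7873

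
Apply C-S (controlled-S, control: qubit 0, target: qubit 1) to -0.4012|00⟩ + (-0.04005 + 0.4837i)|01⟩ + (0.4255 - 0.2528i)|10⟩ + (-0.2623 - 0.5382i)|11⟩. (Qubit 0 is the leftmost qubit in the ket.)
-0.4012|00⟩ + (-0.04005 + 0.4837i)|01⟩ + (0.4255 - 0.2528i)|10⟩ + (0.5382 - 0.2623i)|11⟩

C-S leaves the control-|0⟩ kets |00⟩, |01⟩ unchanged and applies S to qubit 1 on the control-|1⟩ pair (|10⟩, |11⟩).
S = [[1, 0], [0, i]].
With a = amp(|10⟩) = (0.4255 - 0.2528i) and b = amp(|11⟩) = (-0.2623 - 0.5382i):
new amp(|10⟩) = (1)·a = (0.4255 - 0.2528i)
new amp(|11⟩) = (i)·b = (0.5382 - 0.2623i)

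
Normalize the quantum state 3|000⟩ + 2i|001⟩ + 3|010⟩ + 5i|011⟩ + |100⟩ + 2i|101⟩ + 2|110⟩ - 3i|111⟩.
0.3721|000⟩ + 0.2481i|001⟩ + 0.3721|010⟩ + 0.6202i|011⟩ + 0.124|100⟩ + 0.2481i|101⟩ + 0.2481|110⟩ - 0.3721i|111⟩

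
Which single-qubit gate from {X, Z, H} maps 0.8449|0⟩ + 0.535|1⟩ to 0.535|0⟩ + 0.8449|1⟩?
X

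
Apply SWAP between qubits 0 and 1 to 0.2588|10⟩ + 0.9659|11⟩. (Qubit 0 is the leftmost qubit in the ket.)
0.2588|01⟩ + 0.9659|11⟩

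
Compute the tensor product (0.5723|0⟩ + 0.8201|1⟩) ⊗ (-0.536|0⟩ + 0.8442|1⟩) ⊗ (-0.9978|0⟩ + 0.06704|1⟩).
0.3061|000⟩ - 0.02056|001⟩ - 0.4821|010⟩ + 0.03239|011⟩ + 0.4386|100⟩ - 0.02947|101⟩ - 0.6908|110⟩ + 0.04641|111⟩

amp(|b₁b₂…⟩) = product of the factor amplitudes for bits b₁, b₂, …; only kets whose every factor amplitude is nonzero survive.
|000⟩: (0.5723)(-0.536)(-0.9978) = 0.3061
|001⟩: (0.5723)(-0.536)(0.06704) = -0.02056
|010⟩: (0.5723)(0.8442)(-0.9978) = -0.4821
|011⟩: (0.5723)(0.8442)(0.06704) = 0.03239
|100⟩: (0.8201)(-0.536)(-0.9978) = 0.4386
|101⟩: (0.8201)(-0.536)(0.06704) = -0.02947
|110⟩: (0.8201)(0.8442)(-0.9978) = -0.6908
|111⟩: (0.8201)(0.8442)(0.06704) = 0.04641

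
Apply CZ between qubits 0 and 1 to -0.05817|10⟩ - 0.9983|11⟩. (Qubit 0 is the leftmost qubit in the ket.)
-0.05817|10⟩ + 0.9983|11⟩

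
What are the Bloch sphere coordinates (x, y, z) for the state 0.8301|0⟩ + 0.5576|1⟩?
(0.9257, 0, 0.3781)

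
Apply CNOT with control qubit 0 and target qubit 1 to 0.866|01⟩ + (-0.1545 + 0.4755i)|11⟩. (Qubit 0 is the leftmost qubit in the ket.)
0.866|01⟩ + (-0.1545 + 0.4755i)|10⟩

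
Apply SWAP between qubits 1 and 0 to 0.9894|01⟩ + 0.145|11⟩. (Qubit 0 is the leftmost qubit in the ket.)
0.9894|10⟩ + 0.145|11⟩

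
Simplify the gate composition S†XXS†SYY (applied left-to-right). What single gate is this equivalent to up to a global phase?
S†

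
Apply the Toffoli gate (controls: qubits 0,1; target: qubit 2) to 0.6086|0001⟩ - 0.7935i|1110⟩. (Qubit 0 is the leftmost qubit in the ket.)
0.6086|0001⟩ - 0.7935i|1100⟩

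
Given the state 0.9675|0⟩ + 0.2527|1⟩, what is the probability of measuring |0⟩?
0.9361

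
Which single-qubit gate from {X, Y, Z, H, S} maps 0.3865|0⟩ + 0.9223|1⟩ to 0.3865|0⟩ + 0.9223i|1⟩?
S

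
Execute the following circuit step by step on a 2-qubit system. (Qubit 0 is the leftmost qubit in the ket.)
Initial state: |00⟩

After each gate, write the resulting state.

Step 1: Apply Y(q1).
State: i|01⟩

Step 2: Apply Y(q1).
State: |00⟩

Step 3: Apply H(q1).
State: 1/√2|00⟩ + 1/√2|01⟩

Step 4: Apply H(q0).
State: 1/2|00⟩ + 1/2|01⟩ + 1/2|10⟩ + 1/2|11⟩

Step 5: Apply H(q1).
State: 1/√2|00⟩ + 1/√2|10⟩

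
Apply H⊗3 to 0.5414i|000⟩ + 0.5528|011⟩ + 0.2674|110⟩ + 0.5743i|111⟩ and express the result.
(0.29 + 0.3945i)|000⟩ + (-0.1009 - 0.01163i)|001⟩ + (-0.29 - 0.01163i)|010⟩ + (0.1009 + 0.3945i)|011⟩ + (0.1009 - 0.01163i)|100⟩ + (-0.29 + 0.3945i)|101⟩ + (-0.1009 + 0.3945i)|110⟩ + (0.29 - 0.01163i)|111⟩

H⊗3 gives amp(|y⟩) = (1/2√2) Σ_x (−1)^(x·y) amp(|x⟩), where x·y is the number of positions in which both x and y have a 1.
|000⟩: (0.5414i + 0.5528 + 0.2674 + 0.5743i)/(2√2) = (0.29 + 0.3945i)
|001⟩: (0.5414i - 0.5528 + 0.2674 - 0.5743i)/(2√2) = (-0.1009 - 0.01163i)
|010⟩: (0.5414i - 0.5528 - 0.2674 - 0.5743i)/(2√2) = (-0.29 - 0.01163i)
|011⟩: (0.5414i + 0.5528 - 0.2674 + 0.5743i)/(2√2) = (0.1009 + 0.3945i)
|100⟩: (0.5414i + 0.5528 - 0.2674 - 0.5743i)/(2√2) = (0.1009 - 0.01163i)
|101⟩: (0.5414i - 0.5528 - 0.2674 + 0.5743i)/(2√2) = (-0.29 + 0.3945i)
|110⟩: (0.5414i - 0.5528 + 0.2674 + 0.5743i)/(2√2) = (-0.1009 + 0.3945i)
|111⟩: (0.5414i + 0.5528 + 0.2674 - 0.5743i)/(2√2) = (0.29 - 0.01163i)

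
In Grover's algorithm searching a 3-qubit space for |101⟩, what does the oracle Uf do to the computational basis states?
Uf|x⟩ = -|x⟩ if x = 101, else |x⟩ (phase flip on target)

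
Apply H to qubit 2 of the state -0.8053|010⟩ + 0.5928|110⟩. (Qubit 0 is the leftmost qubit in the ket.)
-0.5694|010⟩ - 0.5694|011⟩ + 0.4192|110⟩ + 0.4192|111⟩

H on qubit 2 mixes each pair of kets that differ only in qubit 2: amplitudes (a, b) of (|…0…⟩, |…1…⟩) become ((a + b)/√2, (a − b)/√2). Kets absent from the input have amplitude 0.
(|010⟩, |011⟩): (a, b) = (-0.8053, 0) → (-0.5694, -0.5694)
(|110⟩, |111⟩): (a, b) = (0.5928, 0) → (0.4192, 0.4192)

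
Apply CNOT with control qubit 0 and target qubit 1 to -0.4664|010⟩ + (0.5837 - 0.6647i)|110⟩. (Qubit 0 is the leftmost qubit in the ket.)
-0.4664|010⟩ + (0.5837 - 0.6647i)|100⟩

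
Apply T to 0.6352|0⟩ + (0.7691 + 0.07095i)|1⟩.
0.6352|0⟩ + (0.4937 + 0.594i)|1⟩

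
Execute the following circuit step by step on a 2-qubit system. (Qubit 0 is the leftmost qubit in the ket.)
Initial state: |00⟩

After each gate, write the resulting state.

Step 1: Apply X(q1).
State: |01⟩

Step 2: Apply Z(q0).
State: |01⟩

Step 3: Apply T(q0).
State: |01⟩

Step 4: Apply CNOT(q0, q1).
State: |01⟩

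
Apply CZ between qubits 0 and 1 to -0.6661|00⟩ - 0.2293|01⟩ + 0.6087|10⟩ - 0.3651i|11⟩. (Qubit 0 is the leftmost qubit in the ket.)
-0.6661|00⟩ - 0.2293|01⟩ + 0.6087|10⟩ + 0.3651i|11⟩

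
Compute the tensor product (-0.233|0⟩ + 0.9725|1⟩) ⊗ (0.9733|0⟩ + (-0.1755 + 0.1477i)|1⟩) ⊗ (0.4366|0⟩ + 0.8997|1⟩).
-0.09901|000⟩ - 0.204|001⟩ + (0.01785 - 0.01503i)|010⟩ + (0.03679 - 0.03096i)|011⟩ + 0.4133|100⟩ + 0.8516|101⟩ + (-0.07452 + 0.06271i)|110⟩ + (-0.1536 + 0.1292i)|111⟩

amp(|b₁b₂…⟩) = product of the factor amplitudes for bits b₁, b₂, …; only kets whose every factor amplitude is nonzero survive.
|000⟩: (-0.233)(0.9733)(0.4366) = -0.09901
|001⟩: (-0.233)(0.9733)(0.8997) = -0.204
|010⟩: (-0.233)(-0.1755 + 0.1477i)(0.4366) = (0.01785 - 0.01503i)
|011⟩: (-0.233)(-0.1755 + 0.1477i)(0.8997) = (0.03679 - 0.03096i)
|100⟩: (0.9725)(0.9733)(0.4366) = 0.4133
|101⟩: (0.9725)(0.9733)(0.8997) = 0.8516
|110⟩: (0.9725)(-0.1755 + 0.1477i)(0.4366) = (-0.07452 + 0.06271i)
|111⟩: (0.9725)(-0.1755 + 0.1477i)(0.8997) = (-0.1536 + 0.1292i)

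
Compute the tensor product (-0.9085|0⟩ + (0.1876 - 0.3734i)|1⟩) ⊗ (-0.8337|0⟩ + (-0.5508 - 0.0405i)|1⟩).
0.7574|00⟩ + (0.5004 + 0.03679i)|01⟩ + (-0.1564 + 0.3113i)|10⟩ + (-0.1185 + 0.1981i)|11⟩

amp(|b₁b₂…⟩) = product of the factor amplitudes for bits b₁, b₂, …; only kets whose every factor amplitude is nonzero survive.
|00⟩: (-0.9085)(-0.8337) = 0.7574
|01⟩: (-0.9085)(-0.5508 - 0.0405i) = (0.5004 + 0.03679i)
|10⟩: (0.1876 - 0.3734i)(-0.8337) = (-0.1564 + 0.3113i)
|11⟩: (0.1876 - 0.3734i)(-0.5508 - 0.0405i) = (-0.1185 + 0.1981i)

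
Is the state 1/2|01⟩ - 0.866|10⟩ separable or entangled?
Entangled

Writing the state as a|00⟩ + b|01⟩ + c|10⟩ + d|11⟩, it is a product state iff ad − bc = 0.
Here (a, b, c, d) = (0, 1/2, -0.866, 0): ad − bc = (0)(0) − (1/2)(-0.866) = 0.433 ≠ 0, so the state is entangled.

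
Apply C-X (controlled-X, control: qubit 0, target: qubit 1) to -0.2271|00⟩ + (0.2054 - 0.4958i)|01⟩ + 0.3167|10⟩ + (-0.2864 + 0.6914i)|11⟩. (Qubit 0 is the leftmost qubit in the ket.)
-0.2271|00⟩ + (0.2054 - 0.4958i)|01⟩ + (-0.2864 + 0.6914i)|10⟩ + 0.3167|11⟩

C-X leaves the control-|0⟩ kets |00⟩, |01⟩ unchanged and applies X to qubit 1 on the control-|1⟩ pair (|10⟩, |11⟩).
X = [[0, 1], [1, 0]].
With a = amp(|10⟩) = 0.3167 and b = amp(|11⟩) = (-0.2864 + 0.6914i):
new amp(|10⟩) = (1)·b = (-0.2864 + 0.6914i)
new amp(|11⟩) = (1)·a = 0.3167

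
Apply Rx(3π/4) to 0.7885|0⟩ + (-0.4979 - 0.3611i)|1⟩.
(-0.03187 + 0.46i)|0⟩ + (-0.1905 - 0.8667i)|1⟩

Rx(3π/4) = [[cos(θ/2), −i·sin(θ/2)], [−i·sin(θ/2), cos(θ/2)]]; θ = 3π/4, cos(θ/2) ≈ 0.382683, sin(θ/2) ≈ 0.92388.
With a = amp(|0⟩) = 0.7885 and b = amp(|1⟩) = (-0.4979 - 0.3611i):
new amp(|0⟩) = (0.382683)·a + (-0.92388i)·b = (-0.03187 + 0.46i)
new amp(|1⟩) = (-0.92388i)·a + (0.382683)·b = (-0.1905 - 0.8667i)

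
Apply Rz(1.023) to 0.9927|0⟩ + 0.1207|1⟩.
(0.8656 - 0.4859i)|0⟩ + (0.1053 + 0.05908i)|1⟩

Rz(1.023) = [[e^(−iθ/2), 0], [0, e^(iθ/2)]] with e^(±iθ/2) = cos(θ/2) ± i·sin(θ/2); θ = 1.023, cos(θ/2) ≈ 0.872011, sin(θ/2) ≈ 0.489486.
With a = amp(|0⟩) = 0.9927 and b = amp(|1⟩) = 0.1207:
new amp(|0⟩) = (0.872011 - 0.489486i)·a = (0.8656 - 0.4859i)
new amp(|1⟩) = (0.872011 + 0.489486i)·b = (0.1053 + 0.05908i)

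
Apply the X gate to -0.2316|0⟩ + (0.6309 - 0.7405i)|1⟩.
(0.6309 - 0.7405i)|0⟩ - 0.2316|1⟩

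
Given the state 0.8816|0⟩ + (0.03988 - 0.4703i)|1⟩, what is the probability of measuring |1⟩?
0.2228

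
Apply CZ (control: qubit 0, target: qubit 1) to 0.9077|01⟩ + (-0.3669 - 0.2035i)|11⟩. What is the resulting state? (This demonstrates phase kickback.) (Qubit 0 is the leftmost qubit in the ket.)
0.9077|01⟩ + (0.3669 + 0.2035i)|11⟩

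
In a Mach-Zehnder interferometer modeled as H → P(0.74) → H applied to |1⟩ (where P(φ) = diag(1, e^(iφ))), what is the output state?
(0.1308 - 0.3371i)|0⟩ + (0.8692 + 0.3371i)|1⟩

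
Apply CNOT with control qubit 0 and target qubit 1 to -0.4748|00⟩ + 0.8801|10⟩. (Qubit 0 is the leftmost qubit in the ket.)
-0.4748|00⟩ + 0.8801|11⟩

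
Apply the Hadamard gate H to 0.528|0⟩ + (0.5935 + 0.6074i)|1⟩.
(0.793 + 0.4295i)|0⟩ + (-0.04632 - 0.4295i)|1⟩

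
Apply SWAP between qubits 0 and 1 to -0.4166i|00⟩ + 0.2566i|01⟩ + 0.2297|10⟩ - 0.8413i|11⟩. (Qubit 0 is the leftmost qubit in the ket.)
-0.4166i|00⟩ + 0.2297|01⟩ + 0.2566i|10⟩ - 0.8413i|11⟩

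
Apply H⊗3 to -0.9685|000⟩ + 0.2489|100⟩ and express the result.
-0.2544|000⟩ - 0.2544|001⟩ - 0.2544|010⟩ - 0.2544|011⟩ - 0.4304|100⟩ - 0.4304|101⟩ - 0.4304|110⟩ - 0.4304|111⟩

H⊗3 gives amp(|y⟩) = (1/2√2) Σ_x (−1)^(x·y) amp(|x⟩), where x·y is the number of positions in which both x and y have a 1.
|000⟩: (-0.9685 + 0.2489)/(2√2) = -0.2544
|001⟩: (-0.9685 + 0.2489)/(2√2) = -0.2544
|010⟩: (-0.9685 + 0.2489)/(2√2) = -0.2544
|011⟩: (-0.9685 + 0.2489)/(2√2) = -0.2544
|100⟩: (-0.9685 - 0.2489)/(2√2) = -0.4304
|101⟩: (-0.9685 - 0.2489)/(2√2) = -0.4304
|110⟩: (-0.9685 - 0.2489)/(2√2) = -0.4304
|111⟩: (-0.9685 - 0.2489)/(2√2) = -0.4304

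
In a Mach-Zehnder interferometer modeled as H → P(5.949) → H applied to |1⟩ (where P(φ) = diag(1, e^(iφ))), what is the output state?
(0.02766 + 0.164i)|0⟩ + (0.9723 - 0.164i)|1⟩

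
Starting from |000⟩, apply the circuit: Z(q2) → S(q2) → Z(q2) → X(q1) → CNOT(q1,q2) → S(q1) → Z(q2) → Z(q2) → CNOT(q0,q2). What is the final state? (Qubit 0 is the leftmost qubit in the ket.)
i|011⟩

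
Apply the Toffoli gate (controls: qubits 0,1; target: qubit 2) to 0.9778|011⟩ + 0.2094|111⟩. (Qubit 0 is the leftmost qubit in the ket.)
0.9778|011⟩ + 0.2094|110⟩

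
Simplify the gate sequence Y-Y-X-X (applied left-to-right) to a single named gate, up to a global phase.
I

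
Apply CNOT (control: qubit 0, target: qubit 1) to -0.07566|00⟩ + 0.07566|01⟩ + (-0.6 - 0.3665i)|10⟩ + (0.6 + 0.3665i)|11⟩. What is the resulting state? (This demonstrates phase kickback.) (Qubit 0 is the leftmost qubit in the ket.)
-0.07566|00⟩ + 0.07566|01⟩ + (0.6 + 0.3665i)|10⟩ + (-0.6 - 0.3665i)|11⟩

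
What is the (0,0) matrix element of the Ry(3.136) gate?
0.002796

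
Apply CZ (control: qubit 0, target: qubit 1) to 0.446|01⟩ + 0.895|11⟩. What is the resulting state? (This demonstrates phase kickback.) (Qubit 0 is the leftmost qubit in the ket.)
0.446|01⟩ - 0.895|11⟩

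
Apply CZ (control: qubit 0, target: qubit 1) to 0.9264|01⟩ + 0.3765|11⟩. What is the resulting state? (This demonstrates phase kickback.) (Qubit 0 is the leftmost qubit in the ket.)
0.9264|01⟩ - 0.3765|11⟩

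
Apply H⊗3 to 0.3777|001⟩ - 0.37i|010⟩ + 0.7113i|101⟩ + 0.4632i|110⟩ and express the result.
(0.1335 + 0.2844i)|000⟩ + (-0.1335 - 0.2185i)|001⟩ + (0.1335 + 0.2185i)|010⟩ + (-0.1335 - 0.2844i)|011⟩ + (0.1335 - 0.5461i)|100⟩ + (-0.1335 - 0.0431i)|101⟩ + (0.1335 + 0.0431i)|110⟩ + (-0.1335 + 0.5461i)|111⟩

H⊗3 gives amp(|y⟩) = (1/2√2) Σ_x (−1)^(x·y) amp(|x⟩), where x·y is the number of positions in which both x and y have a 1.
|000⟩: (0.3777 - 0.37i + 0.7113i + 0.4632i)/(2√2) = (0.1335 + 0.2844i)
|001⟩: (-0.3777 - 0.37i - 0.7113i + 0.4632i)/(2√2) = (-0.1335 - 0.2185i)
|010⟩: (0.3777 + 0.37i + 0.7113i - 0.4632i)/(2√2) = (0.1335 + 0.2185i)
|011⟩: (-0.3777 + 0.37i - 0.7113i - 0.4632i)/(2√2) = (-0.1335 - 0.2844i)
|100⟩: (0.3777 - 0.37i - 0.7113i - 0.4632i)/(2√2) = (0.1335 - 0.5461i)
|101⟩: (-0.3777 - 0.37i + 0.7113i - 0.4632i)/(2√2) = (-0.1335 - 0.0431i)
|110⟩: (0.3777 + 0.37i - 0.7113i + 0.4632i)/(2√2) = (0.1335 + 0.0431i)
|111⟩: (-0.3777 + 0.37i + 0.7113i + 0.4632i)/(2√2) = (-0.1335 + 0.5461i)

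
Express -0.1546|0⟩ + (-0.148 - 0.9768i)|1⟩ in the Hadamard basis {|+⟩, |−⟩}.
(-0.214 - 0.6907i)|+⟩ + (-0.004667 + 0.6907i)|−⟩

With |ψ⟩ = α|0⟩ + β|1⟩, the Hadamard-basis coefficients are ⟨+|ψ⟩ = (α + β)/√2 and ⟨−|ψ⟩ = (α − β)/√2.
Here α = -0.1546, β = (-0.148 - 0.9768i): (α + β)/√2 = (-0.214 - 0.6907i), (α − β)/√2 = (-0.004667 + 0.6907i).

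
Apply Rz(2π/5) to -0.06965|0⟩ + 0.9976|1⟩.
(-0.05635 + 0.04094i)|0⟩ + (0.8071 + 0.5864i)|1⟩

Rz(2π/5) = [[e^(−iθ/2), 0], [0, e^(iθ/2)]] with e^(±iθ/2) = cos(θ/2) ± i·sin(θ/2); θ = 2π/5, cos(θ/2) ≈ 0.809017, sin(θ/2) ≈ 0.587785.
With a = amp(|0⟩) = -0.06965 and b = amp(|1⟩) = 0.9976:
new amp(|0⟩) = (0.809017 - 0.587785i)·a = (-0.05635 + 0.04094i)
new amp(|1⟩) = (0.809017 + 0.587785i)·b = (0.8071 + 0.5864i)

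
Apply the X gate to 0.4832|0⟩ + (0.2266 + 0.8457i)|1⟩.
(0.2266 + 0.8457i)|0⟩ + 0.4832|1⟩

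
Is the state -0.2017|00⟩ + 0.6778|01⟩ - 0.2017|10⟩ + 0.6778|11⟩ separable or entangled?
Separable

Writing the state as a|00⟩ + b|01⟩ + c|10⟩ + d|11⟩, it is a product state iff ad − bc = 0.
Here (a, b, c, d) = (-0.2017, 0.6778, -0.2017, 0.6778): ad − bc = (-0.2017)(0.6778) − (0.6778)(-0.2017) = 0, so the state is separable.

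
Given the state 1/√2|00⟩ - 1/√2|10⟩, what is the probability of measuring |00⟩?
1/2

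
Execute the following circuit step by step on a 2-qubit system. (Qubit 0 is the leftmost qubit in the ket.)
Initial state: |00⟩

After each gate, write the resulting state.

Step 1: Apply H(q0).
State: 1/√2|00⟩ + 1/√2|10⟩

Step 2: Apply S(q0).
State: 1/√2|00⟩ + (1/√2)i|10⟩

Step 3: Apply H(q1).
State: 1/2|00⟩ + 1/2|01⟩ + (1/2)i|10⟩ + (1/2)i|11⟩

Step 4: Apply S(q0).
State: 1/2|00⟩ + 1/2|01⟩ - 1/2|10⟩ - 1/2|11⟩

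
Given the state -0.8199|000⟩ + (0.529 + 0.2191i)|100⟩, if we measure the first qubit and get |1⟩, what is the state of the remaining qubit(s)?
(0.9239 + 0.3827i)|00⟩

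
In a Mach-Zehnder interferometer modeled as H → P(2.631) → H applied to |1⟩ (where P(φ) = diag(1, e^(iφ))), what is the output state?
(0.9362 - 0.2443i)|0⟩ + (0.06377 + 0.2443i)|1⟩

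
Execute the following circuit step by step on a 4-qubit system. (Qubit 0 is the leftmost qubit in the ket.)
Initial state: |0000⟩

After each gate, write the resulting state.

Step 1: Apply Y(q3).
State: i|0001⟩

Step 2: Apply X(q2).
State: i|0011⟩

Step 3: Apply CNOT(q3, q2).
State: i|0001⟩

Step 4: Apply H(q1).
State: (1/√2)i|0001⟩ + (1/√2)i|0101⟩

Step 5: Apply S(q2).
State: (1/√2)i|0001⟩ + (1/√2)i|0101⟩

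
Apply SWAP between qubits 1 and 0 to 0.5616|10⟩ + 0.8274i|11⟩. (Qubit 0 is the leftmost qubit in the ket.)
0.5616|01⟩ + 0.8274i|11⟩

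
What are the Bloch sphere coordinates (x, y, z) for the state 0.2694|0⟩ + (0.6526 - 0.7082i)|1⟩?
(0.3516, -0.3816, -0.8549)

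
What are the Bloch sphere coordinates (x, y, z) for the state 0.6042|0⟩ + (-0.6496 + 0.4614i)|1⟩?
(-0.785, 0.5576, -0.2698)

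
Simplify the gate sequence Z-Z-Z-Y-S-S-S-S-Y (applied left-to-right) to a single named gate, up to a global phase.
Z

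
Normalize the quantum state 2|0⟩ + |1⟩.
0.8944|0⟩ + 1/√5|1⟩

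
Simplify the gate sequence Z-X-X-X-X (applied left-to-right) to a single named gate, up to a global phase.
Z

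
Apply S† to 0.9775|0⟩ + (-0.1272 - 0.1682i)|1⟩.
0.9775|0⟩ + (-0.1682 + 0.1272i)|1⟩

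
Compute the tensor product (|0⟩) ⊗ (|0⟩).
|00⟩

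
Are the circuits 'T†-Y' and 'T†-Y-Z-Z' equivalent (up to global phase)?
Yes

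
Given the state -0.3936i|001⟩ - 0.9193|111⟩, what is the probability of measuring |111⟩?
0.8451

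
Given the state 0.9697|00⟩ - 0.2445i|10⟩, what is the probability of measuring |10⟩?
0.05978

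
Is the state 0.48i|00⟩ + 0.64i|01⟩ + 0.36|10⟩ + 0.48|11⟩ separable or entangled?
Separable

Writing the state as a|00⟩ + b|01⟩ + c|10⟩ + d|11⟩, it is a product state iff ad − bc = 0.
Here (a, b, c, d) = (0.48i, 0.64i, 0.36, 0.48): ad − bc = (0.48i)(0.48) − (0.64i)(0.36) = 0, so the state is separable.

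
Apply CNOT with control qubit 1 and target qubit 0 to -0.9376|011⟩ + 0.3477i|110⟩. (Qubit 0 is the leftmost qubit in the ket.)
0.3477i|010⟩ - 0.9376|111⟩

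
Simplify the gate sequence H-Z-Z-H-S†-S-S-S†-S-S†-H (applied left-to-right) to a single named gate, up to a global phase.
H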